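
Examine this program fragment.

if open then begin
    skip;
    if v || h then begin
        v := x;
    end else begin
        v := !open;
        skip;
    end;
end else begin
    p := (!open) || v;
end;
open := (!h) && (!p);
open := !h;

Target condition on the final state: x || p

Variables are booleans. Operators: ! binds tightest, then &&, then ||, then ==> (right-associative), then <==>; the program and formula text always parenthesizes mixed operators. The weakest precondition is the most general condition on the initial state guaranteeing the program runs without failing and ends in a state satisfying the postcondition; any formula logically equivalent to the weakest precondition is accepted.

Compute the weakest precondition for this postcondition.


Working backward. After the program, x || p must hold.
Before open := !h: x || p
Before open := (!h) && (!p): x || p
Then branch requires ((v || h) ==> (x || p)) && ((!(v || h)) ==> (x || p)); else branch requires x || (!open) || v.
Before the if: (open ==> (((v || h) ==> (x || p)) && ((!(v || h)) ==> (x || p)))) && ((!open) ==> (x || (!open) || v))
Answer: WP = (open ==> (((v || h) ==> (x || p)) && ((!(v || h)) ==> (x || p)))) && ((!open) ==> (x || (!open) || v))


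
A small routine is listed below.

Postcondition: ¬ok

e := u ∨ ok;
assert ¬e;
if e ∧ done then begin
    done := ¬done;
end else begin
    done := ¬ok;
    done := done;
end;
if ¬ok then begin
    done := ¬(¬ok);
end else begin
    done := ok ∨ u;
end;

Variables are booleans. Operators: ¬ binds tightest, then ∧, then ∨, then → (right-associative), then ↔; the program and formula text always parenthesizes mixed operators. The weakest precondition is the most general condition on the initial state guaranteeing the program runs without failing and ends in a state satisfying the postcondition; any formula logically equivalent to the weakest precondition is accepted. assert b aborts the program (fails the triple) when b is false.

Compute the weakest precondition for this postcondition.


Working backward. After the program, ¬ok must hold.
Then branch requires ¬ok; else branch requires ¬ok.
Before the if: ok → (¬ok)
Then branch requires ok → (¬ok); else branch requires ok → (¬ok).
Before the if: ((e ∧ done) → (ok → (¬ok))) ∧ ((¬(e ∧ done)) → (ok → (¬ok)))
Before assert ¬e: (¬e) ∧ ((e ∧ done) → (ok → (¬ok))) ∧ ((¬(e ∧ done)) → (ok → (¬ok)))
Before e := u ∨ ok: (¬(u ∨ ok)) ∧ (((u ∨ ok) ∧ done) → (ok → (¬ok))) ∧ ((¬((u ∨ ok) ∧ done)) → (ok → (¬ok)))
Answer: WP = (¬(u ∨ ok)) ∧ (((u ∨ ok) ∧ done) → (ok → (¬ok))) ∧ ((¬((u ∨ ok) ∧ done)) → (ok → (¬ok)))


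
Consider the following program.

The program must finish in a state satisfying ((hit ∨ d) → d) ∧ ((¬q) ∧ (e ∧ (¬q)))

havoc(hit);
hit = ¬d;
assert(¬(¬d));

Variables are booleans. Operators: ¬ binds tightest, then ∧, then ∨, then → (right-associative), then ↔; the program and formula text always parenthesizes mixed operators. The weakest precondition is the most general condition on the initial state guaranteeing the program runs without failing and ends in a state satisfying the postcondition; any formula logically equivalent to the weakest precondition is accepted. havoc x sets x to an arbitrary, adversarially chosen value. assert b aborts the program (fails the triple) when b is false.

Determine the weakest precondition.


Working backward. After the program, the postcondition ((hit ∨ d) → d) ∧ ((¬q) ∧ (e ∧ (¬q))) must hold; in canonical form it is ((hit ∨ d) → d) ∧ (¬q) ∧ e.
Before assert ¬(¬d): d ∧ ((hit ∨ d) → d) ∧ (¬q) ∧ e
Before hit := ¬d: d ∧ (¬q) ∧ e
Before havoc hit: d ∧ (¬q) ∧ e
Answer: WP = d ∧ (¬q) ∧ e


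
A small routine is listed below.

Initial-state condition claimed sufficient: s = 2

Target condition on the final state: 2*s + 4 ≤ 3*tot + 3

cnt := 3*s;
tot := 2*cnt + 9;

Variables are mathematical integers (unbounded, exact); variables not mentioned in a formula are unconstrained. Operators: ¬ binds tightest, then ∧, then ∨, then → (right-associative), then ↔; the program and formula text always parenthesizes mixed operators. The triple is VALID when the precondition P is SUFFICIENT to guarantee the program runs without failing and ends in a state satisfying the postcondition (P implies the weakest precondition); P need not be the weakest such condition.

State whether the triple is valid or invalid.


Working backward. After the program, the postcondition 2*s + 4 ≤ 3*tot + 3 must hold; in canonical form it is 2*s ≤ 3*tot - 1.
Before tot := 2*cnt + 9: 2*s ≤ 6*cnt + 26
Before cnt := 3*s: 16*s ≥ -26
The weakest precondition is 16*s ≥ -26.
Check whether s = 2 implies it.
Every state satisfying the precondition satisfies the weakest precondition: the implication holds.
Answer: valid


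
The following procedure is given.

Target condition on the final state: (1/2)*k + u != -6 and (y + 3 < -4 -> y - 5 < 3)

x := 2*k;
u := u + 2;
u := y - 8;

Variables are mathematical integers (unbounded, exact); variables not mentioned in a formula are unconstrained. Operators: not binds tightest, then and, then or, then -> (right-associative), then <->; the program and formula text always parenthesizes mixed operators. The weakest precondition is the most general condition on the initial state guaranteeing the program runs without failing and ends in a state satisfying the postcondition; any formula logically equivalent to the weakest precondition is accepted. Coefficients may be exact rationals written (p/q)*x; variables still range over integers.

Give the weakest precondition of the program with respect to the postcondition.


Working backward. After the program, the postcondition (1/2)*k + u != -6 and (y + 3 < -4 -> y - 5 < 3) must hold; in canonical form it is (1/2)*k + u != -6 and (y < -7 -> y < 8).
Before u := y - 8: (1/2)*k + y != 2 and (y < -7 -> y < 8)
Before u := u + 2: (1/2)*k + y != 2 and (y < -7 -> y < 8)
Before x := 2*k: (1/2)*k + y != 2 and (y < -7 -> y < 8)
Answer: WP = (1/2)*k + y != 2 and (y < -7 -> y < 8)


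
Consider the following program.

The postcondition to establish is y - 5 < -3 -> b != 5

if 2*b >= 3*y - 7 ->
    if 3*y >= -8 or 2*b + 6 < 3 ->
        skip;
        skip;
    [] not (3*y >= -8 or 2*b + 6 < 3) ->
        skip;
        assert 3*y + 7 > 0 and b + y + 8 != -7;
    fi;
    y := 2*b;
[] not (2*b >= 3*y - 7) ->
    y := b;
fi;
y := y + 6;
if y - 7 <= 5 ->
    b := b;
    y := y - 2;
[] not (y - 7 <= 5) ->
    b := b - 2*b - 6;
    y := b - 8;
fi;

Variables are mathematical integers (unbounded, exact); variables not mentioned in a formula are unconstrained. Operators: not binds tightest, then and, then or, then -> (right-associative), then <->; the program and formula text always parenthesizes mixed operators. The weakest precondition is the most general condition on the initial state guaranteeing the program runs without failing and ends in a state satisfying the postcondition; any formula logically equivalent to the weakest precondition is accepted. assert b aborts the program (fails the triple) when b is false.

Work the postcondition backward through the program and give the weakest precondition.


Working backward. After the program, the postcondition y - 5 < -3 -> b != 5 must hold; in canonical form it is y < 2 -> b != 5.
Then branch requires y < 4 -> b != 5; else branch requires b > -16 -> b != -11.
Before the if: (y <= 12 -> (y < 4 -> b != 5)) and ((not (y <= 12)) -> (b > -16 -> b != -11))
Before y := y + 6: (y <= 6 -> (y < -2 -> b != 5)) and ((not (y <= 6)) -> (b > -16 -> b != -11))
Then branch requires ((3*y >= -8 or 2*b < -3) -> ((2*b <= 6 -> (2*b < -2 -> b != 5)) and ((not (2*b <= 6)) -> (b > -16 -> b != -11)))) and ((not (3*y >= -8 or 2*b < -3)) -> (3*y > -7 and b + y != -15 and (2*b <= 6 -> (2*b < -2 -> b != 5)) and ((not (2*b <= 6)) -> (b > -16 -> b != -11)))); else branch requires (b <= 6 -> (b < -2 -> b != 5)) and ((not (b <= 6)) -> (b > -16 -> b != -11)).
Before the if: (2*b >= 3*y - 7 -> (((3*y >= -8 or 2*b < -3) -> ((2*b <= 6 -> (2*b < -2 -> b != 5)) and ((not (2*b <= 6)) -> (b > -16 -> b != -11)))) and ((not (3*y >= -8 or 2*b < -3)) -> (3*y > -7 and b + y != -15 and (2*b <= 6 -> (2*b < -2 -> b != 5)) and ((not (2*b <= 6)) -> (b > -16 -> b != -11)))))) and ((not (2*b >= 3*y - 7)) -> ((b <= 6 -> (b < -2 -> b != 5)) and ((not (b <= 6)) -> (b > -16 -> b != -11))))
Answer: WP = (2*b >= 3*y - 7 -> (((3*y >= -8 or 2*b < -3) -> ((2*b <= 6 -> (2*b < -2 -> b != 5)) and ((not (2*b <= 6)) -> (b > -16 -> b != -11)))) and ((not (3*y >= -8 or 2*b < -3)) -> (3*y > -7 and b + y != -15 and (2*b <= 6 -> (2*b < -2 -> b != 5)) and ((not (2*b <= 6)) -> (b > -16 -> b != -11)))))) and ((not (2*b >= 3*y - 7)) -> ((b <= 6 -> (b < -2 -> b != 5)) and ((not (b <= 6)) -> (b > -16 -> b != -11))))


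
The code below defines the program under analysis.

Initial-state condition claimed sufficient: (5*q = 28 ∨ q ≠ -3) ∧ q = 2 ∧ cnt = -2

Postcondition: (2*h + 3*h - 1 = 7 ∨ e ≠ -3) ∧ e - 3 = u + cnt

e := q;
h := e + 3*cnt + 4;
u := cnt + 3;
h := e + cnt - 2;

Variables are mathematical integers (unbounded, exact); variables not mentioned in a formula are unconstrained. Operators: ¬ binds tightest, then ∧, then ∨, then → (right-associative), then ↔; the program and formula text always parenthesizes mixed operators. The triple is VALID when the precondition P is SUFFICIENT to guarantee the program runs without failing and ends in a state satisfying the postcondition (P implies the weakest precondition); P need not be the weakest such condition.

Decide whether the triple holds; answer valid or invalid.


Working backward. After the program, the postcondition (2*h + 3*h - 1 = 7 ∨ e ≠ -3) ∧ e - 3 = u + cnt must hold; in canonical form it is (5*h = 8 ∨ e ≠ -3) ∧ e = cnt + u + 3.
Before h := e + cnt - 2: (5*cnt + 5*e = 18 ∨ e ≠ -3) ∧ e = cnt + u + 3
Before u := cnt + 3: (5*cnt + 5*e = 18 ∨ e ≠ -3) ∧ e = 2*cnt + 6
Before h := e + 3*cnt + 4: (5*cnt + 5*e = 18 ∨ e ≠ -3) ∧ e = 2*cnt + 6
Before e := q: (5*cnt + 5*q = 18 ∨ q ≠ -3) ∧ q = 2*cnt + 6
The weakest precondition is (5*cnt + 5*q = 18 ∨ q ≠ -3) ∧ q = 2*cnt + 6.
Check whether (5*q = 28 ∨ q ≠ -3) ∧ q = 2 ∧ cnt = -2 implies it.
Every state satisfying the precondition satisfies the weakest precondition: the implication holds.
Answer: valid


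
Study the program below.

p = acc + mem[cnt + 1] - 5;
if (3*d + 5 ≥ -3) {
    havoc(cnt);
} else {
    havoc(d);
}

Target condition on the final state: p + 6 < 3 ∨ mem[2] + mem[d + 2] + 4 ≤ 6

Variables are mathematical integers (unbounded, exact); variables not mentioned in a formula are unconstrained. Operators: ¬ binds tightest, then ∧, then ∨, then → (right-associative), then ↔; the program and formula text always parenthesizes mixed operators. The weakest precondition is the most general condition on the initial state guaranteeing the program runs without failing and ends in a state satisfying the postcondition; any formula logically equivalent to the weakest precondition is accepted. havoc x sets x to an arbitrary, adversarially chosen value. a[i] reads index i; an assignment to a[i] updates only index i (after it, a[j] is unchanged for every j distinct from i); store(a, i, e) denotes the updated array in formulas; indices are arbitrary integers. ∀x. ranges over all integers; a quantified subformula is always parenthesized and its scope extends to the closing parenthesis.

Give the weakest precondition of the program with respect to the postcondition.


Working backward. After the program, the postcondition p + 6 < 3 ∨ mem[2] + mem[d + 2] + 4 ≤ 6 must hold; in canonical form it is p < -3 ∨ mem[d + 2] + mem[2] ≤ 2.
Then branch requires p < -3 ∨ mem[d + 2] + mem[2] ≤ 2; else branch requires ∀d_1. (p < -3 ∨ mem[d_1 + 2] + mem[2] ≤ 2).
Before the if: (3*d ≥ -8 → (p < -3 ∨ mem[d + 2] + mem[2] ≤ 2)) ∧ ((¬(3*d ≥ -8)) → (∀d_1. (p < -3 ∨ mem[d_1 + 2] + mem[2] ≤ 2)))
Before p := acc + mem[cnt + 1] - 5: (3*d ≥ -8 → (mem[cnt + 1] + acc < 2 ∨ mem[d + 2] + mem[2] ≤ 2)) ∧ ((¬(3*d ≥ -8)) → (∀d_1. (mem[cnt + 1] + acc < 2 ∨ mem[d_1 + 2] + mem[2] ≤ 2)))
Answer: WP = (3*d ≥ -8 → (mem[cnt + 1] + acc < 2 ∨ mem[d + 2] + mem[2] ≤ 2)) ∧ ((¬(3*d ≥ -8)) → (∀d_1. (mem[cnt + 1] + acc < 2 ∨ mem[d_1 + 2] + mem[2] ≤ 2)))


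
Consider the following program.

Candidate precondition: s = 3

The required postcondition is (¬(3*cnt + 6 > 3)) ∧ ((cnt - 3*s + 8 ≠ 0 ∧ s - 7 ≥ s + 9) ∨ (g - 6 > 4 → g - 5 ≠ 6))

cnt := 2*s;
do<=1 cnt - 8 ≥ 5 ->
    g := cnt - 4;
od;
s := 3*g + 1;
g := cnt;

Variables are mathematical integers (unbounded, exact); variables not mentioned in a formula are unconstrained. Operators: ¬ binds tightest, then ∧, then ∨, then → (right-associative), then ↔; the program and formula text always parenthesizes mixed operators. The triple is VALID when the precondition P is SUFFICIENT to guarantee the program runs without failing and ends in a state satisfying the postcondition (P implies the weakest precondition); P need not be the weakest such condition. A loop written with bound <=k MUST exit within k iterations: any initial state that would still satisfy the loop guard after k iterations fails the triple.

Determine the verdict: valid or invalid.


Working backward. After the program, the postcondition (¬(3*cnt + 6 > 3)) ∧ ((cnt - 3*s + 8 ≠ 0 ∧ s - 7 ≥ s + 9) ∨ (g - 6 > 4 → g - 5 ≠ 6)) must hold; in canonical form it is (¬(3*cnt > -3)) ∧ (g > 10 → g ≠ 11).
Before g := cnt: (¬(3*cnt > -3)) ∧ (cnt > 10 → cnt ≠ 11)
Before s := 3*g + 1: (¬(3*cnt > -3)) ∧ (cnt > 10 → cnt ≠ 11)
Before the loop (bound <=1), unroll the exhaustion recursion (WP_0 = exit-now case; WP_j = one more guarded iteration, up to j = 1):
  WP_0: (¬(cnt ≥ 13)) ∧ (¬(3*cnt > -3)) ∧ (cnt > 10 → cnt ≠ 11)
  WP_1: (cnt ≥ 13 → ((¬(cnt ≥ 13)) ∧ (¬(3*cnt > -3)) ∧ (cnt > 10 → cnt ≠ 11))) ∧ ((¬(cnt ≥ 13)) → ((¬(3*cnt > -3)) ∧ (cnt > 10 → cnt ≠ 11)))
So before the loop: (cnt ≥ 13 → ((¬(cnt ≥ 13)) ∧ (¬(3*cnt > -3)) ∧ (cnt > 10 → cnt ≠ 11))) ∧ ((¬(cnt ≥ 13)) → ((¬(3*cnt > -3)) ∧ (cnt > 10 → cnt ≠ 11)))
Before cnt := 2*s: (2*s ≥ 13 → ((¬(2*s ≥ 13)) ∧ (¬(6*s > -3)) ∧ (2*s > 10 → 2*s ≠ 11))) ∧ ((¬(2*s ≥ 13)) → ((¬(6*s > -3)) ∧ (2*s > 10 → 2*s ≠ 11)))
The weakest precondition is (2*s ≥ 13 → ((¬(2*s ≥ 13)) ∧ (¬(6*s > -3)) ∧ (2*s > 10 → 2*s ≠ 11))) ∧ ((¬(2*s ≥ 13)) → ((¬(6*s > -3)) ∧ (2*s > 10 → 2*s ≠ 11))).
Check whether s = 3 implies it.
Countermodel: at the initial state s = 3, the precondition holds but the weakest precondition fails.
Answer: invalid


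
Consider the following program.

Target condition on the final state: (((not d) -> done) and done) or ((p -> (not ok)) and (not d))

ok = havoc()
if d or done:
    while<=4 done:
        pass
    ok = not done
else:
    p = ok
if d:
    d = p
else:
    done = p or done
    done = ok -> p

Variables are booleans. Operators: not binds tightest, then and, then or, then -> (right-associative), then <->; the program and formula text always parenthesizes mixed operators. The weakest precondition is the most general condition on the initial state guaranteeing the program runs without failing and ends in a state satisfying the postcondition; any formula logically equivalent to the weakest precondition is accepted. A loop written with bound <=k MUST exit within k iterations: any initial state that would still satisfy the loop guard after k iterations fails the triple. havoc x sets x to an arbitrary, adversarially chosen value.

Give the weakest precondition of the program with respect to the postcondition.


Working backward. After the program, (((not d) -> done) and done) or ((p -> (not ok)) and (not d)) must hold.
Then branch requires (((not p) -> done) and done) or ((p -> (not ok)) and (not p)); else branch requires (((not d) -> (ok -> p)) and (ok -> p)) or ((p -> (not ok)) and (not d)).
Before the if: (d -> ((((not p) -> done) and done) or ((p -> (not ok)) and (not p)))) and ((not d) -> ((((not d) -> (ok -> p)) and (ok -> p)) or ((p -> (not ok)) and (not d))))
Then branch requires (done -> ((done -> ((done -> ((done -> ((not done) and (d -> ((((not p) -> done) and done) or ((p -> done) and (not p)))) and ((not d) -> ((((not d) -> ((not done) -> p)) and ((not done) -> p)) or ((p -> done) and (not d)))))) and ((not done) -> ((d -> ((((not p) -> done) and done) or ((p -> done) and (not p)))) and ((not d) -> ((((not d) -> ((not done) -> p)) and ((not done) -> p)) or ((p -> done) and (not d)))))))) and ((not done) -> ((d -> ((((not p) -> done) and done) or ((p -> done) and (not p)))) and ((not d) -> ((((not d) -> ((not done) -> p)) and ((not done) -> p)) or ((p -> done) and (not d)))))))) and ((not done) -> ((d -> ((((not p) -> done) and done) or ((p -> done) and (not p)))) and ((not d) -> ((((not d) -> ((not done) -> p)) and ((not done) -> p)) or ((p -> done) and (not d)))))))) and ((not done) -> ((d -> ((((not p) -> done) and done) or ((p -> done) and (not p)))) and ((not d) -> ((((not d) -> ((not done) -> p)) and ((not done) -> p)) or ((p -> done) and (not d)))))); else branch requires d -> ((((not ok) -> done) and done) or ((ok -> (not ok)) and (not ok))).
Before the if: ((d or done) -> ((done -> ((done -> ((done -> ((done -> ((not done) and (d -> ((((not p) -> done) and done) or ((p -> done) and (not p)))) and ((not d) -> ((((not d) -> ((not done) -> p)) and ((not done) -> p)) or ((p -> done) and (not d)))))) and ((not done) -> ((d -> ((((not p) -> done) and done) or ((p -> done) and (not p)))) and ((not d) -> ((((not d) -> ((not done) -> p)) and ((not done) -> p)) or ((p -> done) and (not d)))))))) and ((not done) -> ((d -> ((((not p) -> done) and done) or ((p -> done) and (not p)))) and ((not d) -> ((((not d) -> ((not done) -> p)) and ((not done) -> p)) or ((p -> done) and (not d)))))))) and ((not done) -> ((d -> ((((not p) -> done) and done) or ((p -> done) and (not p)))) and ((not d) -> ((((not d) -> ((not done) -> p)) and ((not done) -> p)) or ((p -> done) and (not d)))))))) and ((not done) -> ((d -> ((((not p) -> done) and done) or ((p -> done) and (not p)))) and ((not d) -> ((((not d) -> ((not done) -> p)) and ((not done) -> p)) or ((p -> done) and (not d)))))))) and ((not (d or done)) -> (d -> ((((not ok) -> done) and done) or ((ok -> (not ok)) and (not ok)))))
Before havoc ok: ((d or done) -> ((done -> ((done -> ((done -> ((done -> ((not done) and (d -> ((((not p) -> done) and done) or ((p -> done) and (not p)))) and ((not d) -> ((((not d) -> ((not done) -> p)) and ((not done) -> p)) or ((p -> done) and (not d)))))) and ((not done) -> ((d -> ((((not p) -> done) and done) or ((p -> done) and (not p)))) and ((not d) -> ((((not d) -> ((not done) -> p)) and ((not done) -> p)) or ((p -> done) and (not d)))))))) and ((not done) -> ((d -> ((((not p) -> done) and done) or ((p -> done) and (not p)))) and ((not d) -> ((((not d) -> ((not done) -> p)) and ((not done) -> p)) or ((p -> done) and (not d)))))))) and ((not done) -> ((d -> ((((not p) -> done) and done) or ((p -> done) and (not p)))) and ((not d) -> ((((not d) -> ((not done) -> p)) and ((not done) -> p)) or ((p -> done) and (not d)))))))) and ((not done) -> ((d -> ((((not p) -> done) and done) or ((p -> done) and (not p)))) and ((not d) -> ((((not d) -> ((not done) -> p)) and ((not done) -> p)) or ((p -> done) and (not d)))))))) and ((not (d or done)) -> (d -> done))
Answer: WP = ((d or done) -> ((done -> ((done -> ((done -> ((done -> ((not done) and (d -> ((((not p) -> done) and done) or ((p -> done) and (not p)))) and ((not d) -> ((((not d) -> ((not done) -> p)) and ((not done) -> p)) or ((p -> done) and (not d)))))) and ((not done) -> ((d -> ((((not p) -> done) and done) or ((p -> done) and (not p)))) and ((not d) -> ((((not d) -> ((not done) -> p)) and ((not done) -> p)) or ((p -> done) and (not d)))))))) and ((not done) -> ((d -> ((((not p) -> done) and done) or ((p -> done) and (not p)))) and ((not d) -> ((((not d) -> ((not done) -> p)) and ((not done) -> p)) or ((p -> done) and (not d)))))))) and ((not done) -> ((d -> ((((not p) -> done) and done) or ((p -> done) and (not p)))) and ((not d) -> ((((not d) -> ((not done) -> p)) and ((not done) -> p)) or ((p -> done) and (not d)))))))) and ((not done) -> ((d -> ((((not p) -> done) and done) or ((p -> done) and (not p)))) and ((not d) -> ((((not d) -> ((not done) -> p)) and ((not done) -> p)) or ((p -> done) and (not d)))))))) and ((not (d or done)) -> (d -> done))


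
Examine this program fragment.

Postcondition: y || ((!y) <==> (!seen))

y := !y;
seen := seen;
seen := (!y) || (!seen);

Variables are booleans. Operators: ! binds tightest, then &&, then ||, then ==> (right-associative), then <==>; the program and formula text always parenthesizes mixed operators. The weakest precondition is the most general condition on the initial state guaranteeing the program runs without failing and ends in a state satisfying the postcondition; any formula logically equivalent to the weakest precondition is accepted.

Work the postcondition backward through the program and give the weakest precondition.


Working backward. After the program, y || ((!y) <==> (!seen)) must hold.
Before seen := (!y) || (!seen): y || ((!y) <==> (!((!y) || (!seen))))
Before seen := seen: y || ((!y) <==> (!((!y) || (!seen))))
Before y := !y: (!y) || (y <==> (!(y || (!seen))))
Answer: WP = (!y) || (y <==> (!(y || (!seen))))


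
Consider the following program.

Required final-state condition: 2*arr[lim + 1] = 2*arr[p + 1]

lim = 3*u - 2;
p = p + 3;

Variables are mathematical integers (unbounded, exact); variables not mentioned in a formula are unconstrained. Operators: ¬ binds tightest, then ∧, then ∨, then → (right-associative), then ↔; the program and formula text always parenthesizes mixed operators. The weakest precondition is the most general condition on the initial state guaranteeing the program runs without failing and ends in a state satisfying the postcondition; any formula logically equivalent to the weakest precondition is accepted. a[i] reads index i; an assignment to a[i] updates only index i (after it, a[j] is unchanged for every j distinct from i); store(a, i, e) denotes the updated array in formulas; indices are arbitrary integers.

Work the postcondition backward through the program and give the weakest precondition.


Working backward. After the program, 2*arr[lim + 1] = 2*arr[p + 1] must hold.
Before p := p + 3: 2*arr[lim + 1] = 2*arr[p + 4]
Before lim := 3*u - 2: 2*arr[3*u - 1] = 2*arr[p + 4]
Answer: WP = 2*arr[3*u - 1] = 2*arr[p + 4]


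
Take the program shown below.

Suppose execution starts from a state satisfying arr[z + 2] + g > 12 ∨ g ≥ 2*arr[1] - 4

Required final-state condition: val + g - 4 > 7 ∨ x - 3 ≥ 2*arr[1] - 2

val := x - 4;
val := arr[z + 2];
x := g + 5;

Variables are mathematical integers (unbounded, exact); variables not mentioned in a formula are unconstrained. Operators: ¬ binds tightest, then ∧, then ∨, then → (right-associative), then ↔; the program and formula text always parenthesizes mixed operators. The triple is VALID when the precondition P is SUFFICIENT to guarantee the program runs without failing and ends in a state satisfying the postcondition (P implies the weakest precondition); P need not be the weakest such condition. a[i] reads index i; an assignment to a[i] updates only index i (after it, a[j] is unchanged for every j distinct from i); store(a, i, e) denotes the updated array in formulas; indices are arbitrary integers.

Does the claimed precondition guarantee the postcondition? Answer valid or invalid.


Working backward. After the program, the postcondition val + g - 4 > 7 ∨ x - 3 ≥ 2*arr[1] - 2 must hold; in canonical form it is g + val > 11 ∨ x ≥ 2*arr[1] + 1.
Before x := g + 5: g + val > 11 ∨ g ≥ 2*arr[1] - 4
Before val := arr[z + 2]: arr[z + 2] + g > 11 ∨ g ≥ 2*arr[1] - 4
Before val := x - 4: arr[z + 2] + g > 11 ∨ g ≥ 2*arr[1] - 4
The weakest precondition is arr[z + 2] + g > 11 ∨ g ≥ 2*arr[1] - 4.
Check whether arr[z + 2] + g > 12 ∨ g ≥ 2*arr[1] - 4 implies it.
Every state satisfying the precondition satisfies the weakest precondition: the implication holds.
Answer: valid


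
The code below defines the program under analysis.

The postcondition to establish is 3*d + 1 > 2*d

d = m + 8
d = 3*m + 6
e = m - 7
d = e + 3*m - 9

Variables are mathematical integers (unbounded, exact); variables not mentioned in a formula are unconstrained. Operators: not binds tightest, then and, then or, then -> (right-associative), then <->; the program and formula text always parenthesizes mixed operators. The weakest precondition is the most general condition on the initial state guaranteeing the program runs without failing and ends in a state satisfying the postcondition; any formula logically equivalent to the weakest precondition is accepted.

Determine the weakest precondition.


Working backward. After the program, the postcondition 3*d + 1 > 2*d must hold; in canonical form it is d > -1.
Before d := e + 3*m - 9: e + 3*m > 8
Before e := m - 7: 4*m > 15
Before d := 3*m + 6: 4*m > 15
Before d := m + 8: 4*m > 15
Answer: WP = 4*m > 15


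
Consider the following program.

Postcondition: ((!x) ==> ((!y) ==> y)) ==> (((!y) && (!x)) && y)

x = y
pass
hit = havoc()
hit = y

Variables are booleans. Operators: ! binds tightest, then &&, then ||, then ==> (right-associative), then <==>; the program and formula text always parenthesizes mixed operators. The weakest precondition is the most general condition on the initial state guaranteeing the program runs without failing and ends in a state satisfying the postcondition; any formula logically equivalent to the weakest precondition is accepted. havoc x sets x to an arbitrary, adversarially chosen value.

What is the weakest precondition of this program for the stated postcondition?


Working backward. After the program, the postcondition ((!x) ==> ((!y) ==> y)) ==> (((!y) && (!x)) && y) must hold; in canonical form it is !((!x) ==> ((!y) ==> y)).
Before hit := y: !((!x) ==> ((!y) ==> y))
Before havoc hit: !((!x) ==> ((!y) ==> y))
Before skip: !((!x) ==> ((!y) ==> y))
Before x := y: !((!y) ==> ((!y) ==> y))
Answer: WP = !((!y) ==> ((!y) ==> y))


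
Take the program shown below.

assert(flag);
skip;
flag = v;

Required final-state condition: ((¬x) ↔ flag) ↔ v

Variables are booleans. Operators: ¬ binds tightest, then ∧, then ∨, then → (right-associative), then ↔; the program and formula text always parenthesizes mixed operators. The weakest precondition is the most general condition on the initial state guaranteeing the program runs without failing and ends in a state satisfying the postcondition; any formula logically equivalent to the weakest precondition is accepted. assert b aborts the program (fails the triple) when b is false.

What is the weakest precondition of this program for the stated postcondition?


Working backward. After the program, ((¬x) ↔ flag) ↔ v must hold.
Before flag := v: ((¬x) ↔ v) ↔ v
Before skip: ((¬x) ↔ v) ↔ v
Before assert flag: flag ∧ (((¬x) ↔ v) ↔ v)
Answer: WP = flag ∧ (((¬x) ↔ v) ↔ v)


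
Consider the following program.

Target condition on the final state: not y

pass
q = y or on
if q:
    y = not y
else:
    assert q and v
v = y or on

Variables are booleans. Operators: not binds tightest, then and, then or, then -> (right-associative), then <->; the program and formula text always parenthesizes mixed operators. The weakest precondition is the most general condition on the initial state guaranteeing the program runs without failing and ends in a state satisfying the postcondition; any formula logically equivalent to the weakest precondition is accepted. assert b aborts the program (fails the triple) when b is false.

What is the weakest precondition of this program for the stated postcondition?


Working backward. After the program, not y must hold.
Before v := y or on: not y
Then branch requires y; else branch requires q and v and (not y).
Before the if: (q -> y) and ((not q) -> (q and v and (not y)))
Before q := y or on: ((y or on) -> y) and ((not (y or on)) -> ((y or on) and v and (not y)))
Before skip: ((y or on) -> y) and ((not (y or on)) -> ((y or on) and v and (not y)))
Answer: WP = ((y or on) -> y) and ((not (y or on)) -> ((y or on) and v and (not y)))


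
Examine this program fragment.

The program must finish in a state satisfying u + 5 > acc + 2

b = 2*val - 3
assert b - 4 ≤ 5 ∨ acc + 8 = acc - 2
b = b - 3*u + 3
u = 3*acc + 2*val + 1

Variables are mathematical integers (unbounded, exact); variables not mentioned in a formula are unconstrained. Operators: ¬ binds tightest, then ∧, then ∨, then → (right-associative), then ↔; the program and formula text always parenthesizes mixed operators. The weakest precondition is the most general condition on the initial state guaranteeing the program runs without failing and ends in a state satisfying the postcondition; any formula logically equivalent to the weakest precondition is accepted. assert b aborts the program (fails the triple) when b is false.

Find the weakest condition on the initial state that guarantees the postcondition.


Working backward. After the program, the postcondition u + 5 > acc + 2 must hold; in canonical form it is u > acc - 3.
Before u := 3*acc + 2*val + 1: 2*acc + 2*val > -4
Before b := b - 3*u + 3: 2*acc + 2*val > -4
Before assert b - 4 ≤ 5 ∨ acc + 8 = acc - 2: b ≤ 9 ∧ 2*acc + 2*val > -4
Before b := 2*val - 3: 2*val ≤ 12 ∧ 2*acc + 2*val > -4
Answer: WP = 2*val ≤ 12 ∧ 2*acc + 2*val > -4


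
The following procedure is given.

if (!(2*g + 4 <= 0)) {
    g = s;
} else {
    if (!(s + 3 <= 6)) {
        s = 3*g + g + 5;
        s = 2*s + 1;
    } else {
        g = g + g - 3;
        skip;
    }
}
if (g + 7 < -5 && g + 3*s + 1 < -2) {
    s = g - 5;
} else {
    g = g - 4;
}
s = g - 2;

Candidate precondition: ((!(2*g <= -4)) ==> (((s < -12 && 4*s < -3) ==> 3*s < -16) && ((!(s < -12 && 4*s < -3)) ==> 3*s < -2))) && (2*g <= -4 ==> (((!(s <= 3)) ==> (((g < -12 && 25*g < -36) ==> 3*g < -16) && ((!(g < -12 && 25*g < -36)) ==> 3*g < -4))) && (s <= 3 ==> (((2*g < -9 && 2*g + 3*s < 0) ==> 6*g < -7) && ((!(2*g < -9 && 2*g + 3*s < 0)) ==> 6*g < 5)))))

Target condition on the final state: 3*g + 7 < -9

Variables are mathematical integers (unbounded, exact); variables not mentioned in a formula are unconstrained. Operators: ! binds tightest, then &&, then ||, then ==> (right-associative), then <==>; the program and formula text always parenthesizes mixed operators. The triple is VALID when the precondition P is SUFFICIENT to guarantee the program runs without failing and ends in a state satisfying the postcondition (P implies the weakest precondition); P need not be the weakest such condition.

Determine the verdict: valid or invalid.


Working backward. After the program, the postcondition 3*g + 7 < -9 must hold; in canonical form it is 3*g < -16.
Before s := g - 2: 3*g < -16
Then branch requires 3*g < -16; else branch requires 3*g < -4.
Before the if: ((g < -12 && g + 3*s < -3) ==> 3*g < -16) && ((!(g < -12 && g + 3*s < -3)) ==> 3*g < -4)
Then branch requires ((s < -12 && 4*s < -3) ==> 3*s < -16) && ((!(s < -12 && 4*s < -3)) ==> 3*s < -4); else branch requires ((!(s <= 3)) ==> (((g < -12 && 25*g < -36) ==> 3*g < -16) && ((!(g < -12 && 25*g < -36)) ==> 3*g < -4))) && (s <= 3 ==> (((2*g < -9 && 2*g + 3*s < 0) ==> 6*g < -7) && ((!(2*g < -9 && 2*g + 3*s < 0)) ==> 6*g < 5))).
Before the if: ((!(2*g <= -4)) ==> (((s < -12 && 4*s < -3) ==> 3*s < -16) && ((!(s < -12 && 4*s < -3)) ==> 3*s < -4))) && (2*g <= -4 ==> (((!(s <= 3)) ==> (((g < -12 && 25*g < -36) ==> 3*g < -16) && ((!(g < -12 && 25*g < -36)) ==> 3*g < -4))) && (s <= 3 ==> (((2*g < -9 && 2*g + 3*s < 0) ==> 6*g < -7) && ((!(2*g < -9 && 2*g + 3*s < 0)) ==> 6*g < 5)))))
The weakest precondition is ((!(2*g <= -4)) ==> (((s < -12 && 4*s < -3) ==> 3*s < -16) && ((!(s < -12 && 4*s < -3)) ==> 3*s < -4))) && (2*g <= -4 ==> (((!(s <= 3)) ==> (((g < -12 && 25*g < -36) ==> 3*g < -16) && ((!(g < -12 && 25*g < -36)) ==> 3*g < -4))) && (s <= 3 ==> (((2*g < -9 && 2*g + 3*s < 0) ==> 6*g < -7) && ((!(2*g < -9 && 2*g + 3*s < 0)) ==> 6*g < 5))))).
Check whether ((!(2*g <= -4)) ==> (((s < -12 && 4*s < -3) ==> 3*s < -16) && ((!(s < -12 && 4*s < -3)) ==> 3*s < -2))) && (2*g <= -4 ==> (((!(s <= 3)) ==> (((g < -12 && 25*g < -36) ==> 3*g < -16) && ((!(g < -12 && 25*g < -36)) ==> 3*g < -4))) && (s <= 3 ==> (((2*g < -9 && 2*g + 3*s < 0) ==> 6*g < -7) && ((!(2*g < -9 && 2*g + 3*s < 0)) ==> 6*g < 5))))) implies it.
Countermodel: at the initial state g = -1, s = -1, the precondition holds but the weakest precondition fails.
Answer: invalid


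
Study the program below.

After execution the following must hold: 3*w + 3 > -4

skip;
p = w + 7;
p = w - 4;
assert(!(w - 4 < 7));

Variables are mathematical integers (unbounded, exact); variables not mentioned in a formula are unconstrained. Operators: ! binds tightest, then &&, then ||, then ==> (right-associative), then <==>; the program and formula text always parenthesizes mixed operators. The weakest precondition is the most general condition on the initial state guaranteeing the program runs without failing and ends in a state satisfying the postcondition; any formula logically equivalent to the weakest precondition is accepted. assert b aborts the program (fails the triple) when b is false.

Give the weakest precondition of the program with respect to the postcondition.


Working backward. After the program, the postcondition 3*w + 3 > -4 must hold; in canonical form it is 3*w > -7.
Before assert !(w - 4 < 7): (!(w < 11)) && 3*w > -7
Before p := w - 4: (!(w < 11)) && 3*w > -7
Before p := w + 7: (!(w < 11)) && 3*w > -7
Before skip: (!(w < 11)) && 3*w > -7
Answer: WP = (!(w < 11)) && 3*w > -7


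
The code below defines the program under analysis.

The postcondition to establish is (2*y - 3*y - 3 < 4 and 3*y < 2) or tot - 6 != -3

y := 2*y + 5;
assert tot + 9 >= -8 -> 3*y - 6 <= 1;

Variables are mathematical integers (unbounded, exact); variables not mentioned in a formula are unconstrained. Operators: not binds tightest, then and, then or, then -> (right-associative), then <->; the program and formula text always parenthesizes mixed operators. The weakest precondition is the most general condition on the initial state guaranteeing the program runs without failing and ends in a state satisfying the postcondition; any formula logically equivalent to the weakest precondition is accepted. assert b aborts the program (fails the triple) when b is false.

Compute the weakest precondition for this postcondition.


Working backward. After the program, the postcondition (2*y - 3*y - 3 < 4 and 3*y < 2) or tot - 6 != -3 must hold; in canonical form it is (y > -7 and 3*y < 2) or tot != 3.
Before assert tot + 9 >= -8 -> 3*y - 6 <= 1: (tot >= -17 -> 3*y <= 7) and ((y > -7 and 3*y < 2) or tot != 3)
Before y := 2*y + 5: (tot >= -17 -> 6*y <= -8) and ((2*y > -12 and 6*y < -13) or tot != 3)
Answer: WP = (tot >= -17 -> 6*y <= -8) and ((2*y > -12 and 6*y < -13) or tot != 3)


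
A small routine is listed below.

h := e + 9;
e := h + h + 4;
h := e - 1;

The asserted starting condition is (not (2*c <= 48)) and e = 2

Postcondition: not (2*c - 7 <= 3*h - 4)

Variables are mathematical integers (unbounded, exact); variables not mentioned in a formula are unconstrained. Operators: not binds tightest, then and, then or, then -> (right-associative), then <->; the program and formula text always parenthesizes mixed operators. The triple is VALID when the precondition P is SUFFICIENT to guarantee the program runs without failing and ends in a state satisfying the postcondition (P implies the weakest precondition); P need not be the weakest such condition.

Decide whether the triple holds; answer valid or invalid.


Working backward. After the program, the postcondition not (2*c - 7 <= 3*h - 4) must hold; in canonical form it is not (2*c <= 3*h + 3).
Before h := e - 1: not (2*c <= 3*e)
Before e := h + h + 4: not (2*c <= 6*h + 12)
Before h := e + 9: not (2*c <= 6*e + 66)
The weakest precondition is not (2*c <= 6*e + 66).
Check whether (not (2*c <= 48)) and e = 2 implies it.
Countermodel: at the initial state c = 25, e = 2, the precondition holds but the weakest precondition fails.
Answer: invalid


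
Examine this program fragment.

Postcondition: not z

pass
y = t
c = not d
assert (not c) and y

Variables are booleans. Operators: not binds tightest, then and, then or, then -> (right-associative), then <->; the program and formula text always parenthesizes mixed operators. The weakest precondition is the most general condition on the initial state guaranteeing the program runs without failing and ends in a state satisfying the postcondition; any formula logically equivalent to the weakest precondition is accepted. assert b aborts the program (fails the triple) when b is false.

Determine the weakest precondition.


Working backward. After the program, not z must hold.
Before assert (not c) and y: (not c) and y and (not z)
Before c := not d: d and y and (not z)
Before y := t: d and t and (not z)
Before skip: d and t and (not z)
Answer: WP = d and t and (not z)


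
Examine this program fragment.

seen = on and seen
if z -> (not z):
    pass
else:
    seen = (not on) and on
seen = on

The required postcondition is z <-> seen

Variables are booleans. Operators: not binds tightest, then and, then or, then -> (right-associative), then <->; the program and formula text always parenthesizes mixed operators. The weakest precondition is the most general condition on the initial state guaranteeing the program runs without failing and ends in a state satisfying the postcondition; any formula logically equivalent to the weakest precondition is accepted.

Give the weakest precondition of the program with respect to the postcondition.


Working backward. After the program, z <-> seen must hold.
Before seen := on: z <-> on
Then branch requires z <-> on; else branch requires z <-> on.
Before the if: ((z -> (not z)) -> (z <-> on)) and ((not (z -> (not z))) -> (z <-> on))
Before seen := on and seen: ((z -> (not z)) -> (z <-> on)) and ((not (z -> (not z))) -> (z <-> on))
Answer: WP = ((z -> (not z)) -> (z <-> on)) and ((not (z -> (not z))) -> (z <-> on))


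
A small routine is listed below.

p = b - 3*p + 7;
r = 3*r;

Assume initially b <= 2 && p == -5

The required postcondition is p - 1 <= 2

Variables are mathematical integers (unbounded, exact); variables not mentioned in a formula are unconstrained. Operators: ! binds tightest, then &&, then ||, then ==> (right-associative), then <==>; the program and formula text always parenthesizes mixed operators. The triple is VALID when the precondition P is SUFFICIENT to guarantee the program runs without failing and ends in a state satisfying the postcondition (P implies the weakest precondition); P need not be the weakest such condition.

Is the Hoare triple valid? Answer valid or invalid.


Working backward. After the program, the postcondition p - 1 <= 2 must hold; in canonical form it is p <= 3.
Before r := 3*r: p <= 3
Before p := b - 3*p + 7: b <= 3*p - 4
The weakest precondition is b <= 3*p - 4.
Check whether b <= 2 && p == -5 implies it.
Countermodel: at the initial state b = 2, p = -5, the precondition holds but the weakest precondition fails.
Answer: invalid


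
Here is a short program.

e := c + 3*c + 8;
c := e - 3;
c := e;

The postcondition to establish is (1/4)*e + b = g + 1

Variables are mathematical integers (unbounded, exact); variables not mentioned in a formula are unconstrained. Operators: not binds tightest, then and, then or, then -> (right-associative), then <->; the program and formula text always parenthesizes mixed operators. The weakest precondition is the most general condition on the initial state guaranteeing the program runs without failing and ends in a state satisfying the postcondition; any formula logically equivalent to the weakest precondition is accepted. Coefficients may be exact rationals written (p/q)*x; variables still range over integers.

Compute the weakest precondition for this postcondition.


Working backward. After the program, the postcondition (1/4)*e + b = g + 1 must hold; in canonical form it is b + (1/4)*e = g + 1.
Before c := e: b + (1/4)*e = g + 1
Before c := e - 3: b + (1/4)*e = g + 1
Before e := c + 3*c + 8: b + c = g - 1
Answer: WP = b + c = g - 1
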